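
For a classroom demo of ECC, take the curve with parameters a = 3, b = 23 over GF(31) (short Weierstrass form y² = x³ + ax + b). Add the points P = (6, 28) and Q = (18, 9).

(8, 1)

(6, 28) + (18, 9). λ = (9 - 28)/(18 - 6) ≡ 12/12 mod 31. 12⁻¹ ≡ 13 (mod 31), so λ ≡ 1.
  x = λ² - 6 - 18 = 1 - 24 ≡ 8; y = λ·(6 - 8) - 28 ≡ 1. → (8, 1)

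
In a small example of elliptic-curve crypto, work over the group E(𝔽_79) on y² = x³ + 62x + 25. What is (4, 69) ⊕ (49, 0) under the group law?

(4, 69) + (49, 0). λ = (0 - 69)/(49 - 4) ≡ 10/45 mod 79. 45⁻¹ ≡ 72 (mod 79), so λ ≡ 9.
  x = λ² - 4 - 49 = 81 - 53 ≡ 28; y = λ·(4 - 28) - 69 ≡ 31. → (28, 31)

(28, 31)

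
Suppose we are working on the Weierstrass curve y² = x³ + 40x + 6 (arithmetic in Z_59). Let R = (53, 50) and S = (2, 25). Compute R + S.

(53, 50) + (2, 25). λ = (25 - 50)/(2 - 53) ≡ 34/8 mod 59. 8⁻¹ ≡ 37 (mod 59), so λ ≡ 19.
  x = λ² - 53 - 2 = 361 - 55 ≡ 11; y = λ·(53 - 11) - 50 ≡ 40. → (11, 40)

(11, 40)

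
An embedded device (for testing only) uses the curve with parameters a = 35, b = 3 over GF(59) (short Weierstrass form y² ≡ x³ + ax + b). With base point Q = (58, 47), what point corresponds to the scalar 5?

Repeated addition: build up to 5Q.
2Q: tangent at (58, 47): λ = (3·58² + 35)/(2·47) ≡ 38/35. 35⁻¹ ≡ 27 (mod 59), so λ ≡ 38·27 ≡ 23.
  x = λ² - 58 - 58 = 529 - 116 ≡ 0; y = λ·(58 - 0) - 47 ≡ 48. → (0, 48)
3Q: (0, 48) + (58, 47). λ = (47 - 48)/(58 - 0) ≡ 58/58 mod 59. 58⁻¹ ≡ 58 (mod 59), so λ ≡ 1.
  x = λ² - 0 - 58 = 1 - 58 ≡ 2; y = λ·(0 - 2) - 48 ≡ 9. → (2, 9)
4Q: (2, 9) + (58, 47). λ = (47 - 9)/(58 - 2) ≡ 38/56 mod 59. 56⁻¹ ≡ 39 (mod 59), so λ ≡ 7.
  x = λ² - 2 - 58 = 49 - 60 ≡ 48; y = λ·(2 - 48) - 9 ≡ 23. → (48, 23)
5Q: (48, 23) + (58, 47). λ = (47 - 23)/(58 - 48) ≡ 24/10 mod 59. 10⁻¹ ≡ 6 (mod 59), so λ ≡ 26.
  x = λ² - 48 - 58 = 676 - 106 ≡ 39; y = λ·(48 - 39) - 23 ≡ 34. → (39, 34)

(39, 34)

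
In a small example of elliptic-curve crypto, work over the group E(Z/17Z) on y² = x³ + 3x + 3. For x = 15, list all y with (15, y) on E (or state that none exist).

none

x³ + 3x + 3 = 3423 ≡ 6 (mod 17).
6 is a non-residue mod 17; no y exists.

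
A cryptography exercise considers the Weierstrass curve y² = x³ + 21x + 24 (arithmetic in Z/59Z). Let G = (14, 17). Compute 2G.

(43, 31)

tangent at (14, 17): λ = (3·14² + 21)/(2·17) ≡ 19/34. 34⁻¹ ≡ 33 (mod 59), so λ ≡ 19·33 ≡ 37.
  x = λ² - 14 - 14 = 1369 - 28 ≡ 43; y = λ·(14 - 43) - 17 ≡ 31. → (43, 31)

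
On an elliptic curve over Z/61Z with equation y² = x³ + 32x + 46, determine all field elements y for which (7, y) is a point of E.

x³ + 32x + 46 = 613 ≡ 3 (mod 61).
Square roots of 3 mod 61: 8 and 53 (since 8² = 64 ≡ 3).

8, 53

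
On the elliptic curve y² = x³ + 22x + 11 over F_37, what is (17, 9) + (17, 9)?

(7, 8)

tangent at (17, 9): λ = (3·17² + 22)/(2·9) ≡ 1/18. 18⁻¹ ≡ 35 (mod 37) since 18·35 = 630 ≡ 1, so λ ≡ 1·35 ≡ 35.
  x = λ² - 17 - 17 = 1225 - 34 ≡ 7; y = λ·(17 - 7) - 9 ≡ 8. → (7, 8)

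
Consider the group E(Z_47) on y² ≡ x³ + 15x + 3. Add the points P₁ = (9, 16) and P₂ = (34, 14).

(11, 18)

(9, 16) + (34, 14). λ = (14 - 16)/(34 - 9) ≡ 45/25 mod 47. 25⁻¹ ≡ 32 (mod 47) since 25·32 = 800 ≡ 1, so λ ≡ 30.
  x = λ² - 9 - 34 = 900 - 43 ≡ 11; y = λ·(9 - 11) - 16 ≡ 18. → (11, 18)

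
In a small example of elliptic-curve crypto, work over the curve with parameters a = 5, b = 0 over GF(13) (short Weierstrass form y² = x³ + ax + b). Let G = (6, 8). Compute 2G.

tangent at (6, 8): λ = (3·6² + 5)/(2·8) ≡ 9/3. 3⁻¹ ≡ 9 (mod 13), so λ ≡ 9·9 ≡ 3.
  x = λ² - 6 - 6 = 9 - 12 ≡ 10; y = λ·(6 - 10) - 8 ≡ 6. → (10, 6)

(10, 6)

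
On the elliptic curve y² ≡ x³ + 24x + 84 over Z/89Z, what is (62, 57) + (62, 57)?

tangent at (62, 57): λ = (3·62² + 24)/(2·57) ≡ 75/25. 25⁻¹ ≡ 57 (mod 89), so λ ≡ 75·57 ≡ 3.
  x = λ² - 62 - 62 = 9 - 124 ≡ 63; y = λ·(62 - 63) - 57 ≡ 29. → (63, 29)

(63, 29)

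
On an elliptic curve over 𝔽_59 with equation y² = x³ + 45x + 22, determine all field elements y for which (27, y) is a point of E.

none

x³ + 45x + 22 = 20920 ≡ 34 (mod 59).
34 is a non-residue mod 59; no y exists.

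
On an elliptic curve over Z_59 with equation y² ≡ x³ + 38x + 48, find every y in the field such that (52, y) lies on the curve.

18, 41

x³ + 38x + 48 = 142632 ≡ 29 (mod 59).
Square roots of 29 mod 59: 18 and 41 (since 18² = 324 ≡ 29).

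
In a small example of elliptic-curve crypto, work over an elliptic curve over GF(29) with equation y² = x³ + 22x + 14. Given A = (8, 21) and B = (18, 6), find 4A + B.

(21, 15)

First 4A:
Repeated addition: build up to 4A.
2A: tangent at (8, 21): λ = (3·8² + 22)/(2·21) ≡ 11/13. 13⁻¹ ≡ 9 (mod 29), so λ ≡ 11·9 ≡ 12.
  x = λ² - 8 - 8 = 144 - 16 ≡ 12; y = λ·(8 - 12) - 21 ≡ 18. → (12, 18)
3A: (12, 18) + (8, 21). λ = (21 - 18)/(8 - 12) ≡ 3/25 mod 29. 25⁻¹ ≡ 7 (mod 29), so λ ≡ 21.
  x = λ² - 12 - 8 = 441 - 20 ≡ 15; y = λ·(12 - 15) - 18 ≡ 6. → (15, 6)
4A: (15, 6) + (8, 21). λ = (21 - 6)/(8 - 15) ≡ 15/22 mod 29. 22⁻¹ ≡ 4 (mod 29) since 22·4 = 88 ≡ 1, so λ ≡ 2.
  x = λ² - 15 - 8 = 4 - 23 ≡ 10; y = λ·(15 - 10) - 6 ≡ 4. → (10, 4)
4A = (10, 4).
Finally 4A + B:
(10, 4) + (18, 6). λ = (6 - 4)/(18 - 10) ≡ 2/8 mod 29. 8⁻¹ ≡ 11 (mod 29), so λ ≡ 22.
  x = λ² - 10 - 18 = 484 - 28 ≡ 21; y = λ·(10 - 21) - 4 ≡ 15. → (21, 15)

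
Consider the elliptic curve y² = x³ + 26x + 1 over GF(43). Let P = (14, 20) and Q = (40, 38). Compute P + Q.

(5, 16)

(14, 20) + (40, 38). λ = (38 - 20)/(40 - 14) ≡ 18/26 mod 43. 26⁻¹ ≡ 5 (mod 43), so λ ≡ 4.
  x = λ² - 14 - 40 = 16 - 54 ≡ 5; y = λ·(14 - 5) - 20 ≡ 16. → (5, 16)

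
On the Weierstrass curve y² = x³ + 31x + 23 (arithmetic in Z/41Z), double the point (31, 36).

(0, 8)

tangent at (31, 36): λ = (3·31² + 31)/(2·36) ≡ 3/31. 31⁻¹ ≡ 4 (mod 41) since 31·4 = 124 ≡ 1, so λ ≡ 3·4 ≡ 12.
  x = λ² - 31 - 31 = 144 - 62 ≡ 0; y = λ·(31 - 0) - 36 ≡ 8. → (0, 8)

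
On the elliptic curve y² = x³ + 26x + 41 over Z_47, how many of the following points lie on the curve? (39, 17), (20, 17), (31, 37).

(39, 17): 17² ≡ 7, rhs ≡ 26 → off.
(20, 17): 17² ≡ 7, rhs ≡ 7 → on.
(31, 37): 37² ≡ 6, rhs ≡ 41 → off.

1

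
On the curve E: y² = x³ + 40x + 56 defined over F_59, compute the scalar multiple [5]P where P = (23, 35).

(27, 46)

Double-and-add on 5 = (101)₂. Start with P = (23, 35) for the leading 1-bit.
double: tangent at (23, 35): λ = (3·23² + 40)/(2·35) ≡ 34/11. 11⁻¹ ≡ 43 (mod 59), so λ ≡ 34·43 ≡ 46.
  x = λ² - 23 - 23 = 2116 - 46 ≡ 5; y = λ·(23 - 5) - 35 ≡ 26. → (5, 26)
double: tangent at (5, 26): λ = (3·5² + 40)/(2·26) ≡ 56/52. 52⁻¹ ≡ 42 (mod 59), so λ ≡ 56·42 ≡ 51.
  x = λ² - 5 - 5 = 2601 - 10 ≡ 54; y = λ·(5 - 54) - 26 ≡ 12. → (54, 12)
add P: (54, 12) + (23, 35). λ = (35 - 12)/(23 - 54) ≡ 23/28 mod 59. 28⁻¹ ≡ 19 (mod 59), so λ ≡ 24.
  x = λ² - 54 - 23 = 576 - 77 ≡ 27; y = λ·(54 - 27) - 12 ≡ 46. → (27, 46)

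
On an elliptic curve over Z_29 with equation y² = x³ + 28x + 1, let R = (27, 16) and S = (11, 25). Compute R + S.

(27, 16) + (11, 25). λ = (25 - 16)/(11 - 27) ≡ 9/13 mod 29. 13⁻¹ ≡ 9 (mod 29) since 13·9 = 117 ≡ 1, so λ ≡ 23.
  x = λ² - 27 - 11 = 529 - 38 ≡ 27; y = λ·(27 - 27) - 16 ≡ 13. → (27, 13)

(27, 13)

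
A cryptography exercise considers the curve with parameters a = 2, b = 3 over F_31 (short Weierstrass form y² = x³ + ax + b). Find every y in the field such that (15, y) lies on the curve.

none

x³ + 2x + 3 = 3408 ≡ 29 (mod 31).
29 is a non-residue mod 31; no y exists.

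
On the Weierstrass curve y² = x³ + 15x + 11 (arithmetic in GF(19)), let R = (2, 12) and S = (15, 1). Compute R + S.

(8, 15)

(2, 12) + (15, 1). λ = (1 - 12)/(15 - 2) ≡ 8/13 mod 19. 13⁻¹ ≡ 3 (mod 19) since 13·3 = 39 ≡ 1, so λ ≡ 5.
  x = λ² - 2 - 15 = 25 - 17 ≡ 8; y = λ·(2 - 8) - 12 ≡ 15. → (8, 15)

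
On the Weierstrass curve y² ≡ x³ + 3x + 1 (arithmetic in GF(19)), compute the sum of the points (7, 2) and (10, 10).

(7, 2) + (10, 10). λ = (10 - 2)/(10 - 7) ≡ 8/3 mod 19. 3⁻¹ ≡ 13 (mod 19), so λ ≡ 9.
  x = λ² - 7 - 10 = 81 - 17 ≡ 7; y = λ·(7 - 7) - 2 ≡ 17. → (7, 17)

(7, 17)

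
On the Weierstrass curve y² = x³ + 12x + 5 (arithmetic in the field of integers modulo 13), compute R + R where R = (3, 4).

(7, 9)

tangent at (3, 4): λ = (3·3² + 12)/(2·4) ≡ 0/8. 8⁻¹ ≡ 5 (mod 13), so λ ≡ 0·5 ≡ 0.
  x = λ² - 3 - 3 = 0 - 6 ≡ 7; y = λ·(3 - 7) - 4 ≡ 9. → (7, 9)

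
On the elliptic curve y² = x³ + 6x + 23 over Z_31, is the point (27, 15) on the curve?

no

y² = 15² ≡ 8; x³ + 6x + 23 = 19868 ≡ 28 (mod 31). 8 ≠ 28.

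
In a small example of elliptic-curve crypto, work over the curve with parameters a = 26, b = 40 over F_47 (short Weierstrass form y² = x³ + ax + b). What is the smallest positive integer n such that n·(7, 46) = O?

2P: tangent at (7, 46): λ = (3·7² + 26)/(2·46) ≡ 32/45. 45⁻¹ ≡ 23 (mod 47), so λ ≡ 32·23 ≡ 31.
  x = λ² - 7 - 7 = 961 - 14 ≡ 7; y = λ·(7 - 7) - 46 ≡ 1. → (7, 1)
3P: (7, 1) + (7, 46): same x and y₁ ≡ -y₂, so the sum is O.
3P = O, so the order is 3.

3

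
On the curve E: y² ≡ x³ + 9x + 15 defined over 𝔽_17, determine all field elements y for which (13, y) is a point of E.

x³ + 9x + 15 = 2329 ≡ 0 (mod 17).
Only y = 0 satisfies y² ≡ 0.

0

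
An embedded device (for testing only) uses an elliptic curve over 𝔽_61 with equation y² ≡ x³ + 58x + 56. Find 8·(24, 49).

(27, 57)

Write P = (24, 49).
Repeated addition: build up to 8P.
2P: tangent at (24, 49): λ = (3·24² + 58)/(2·49) ≡ 17/37. 37⁻¹ ≡ 33 (mod 61) since 37·33 = 1221 ≡ 1, so λ ≡ 17·33 ≡ 12.
  x = λ² - 24 - 24 = 144 - 48 ≡ 35; y = λ·(24 - 35) - 49 ≡ 2. → (35, 2)
3P: (35, 2) + (24, 49). λ = (49 - 2)/(24 - 35) ≡ 47/50 mod 61. 50⁻¹ ≡ 11 (mod 61), so λ ≡ 29.
  x = λ² - 35 - 24 = 841 - 59 ≡ 50; y = λ·(35 - 50) - 2 ≡ 51. → (50, 51)
4P: (50, 51) + (24, 49). λ = (49 - 51)/(24 - 50) ≡ 59/35 mod 61. 35⁻¹ ≡ 7 (mod 61) since 35·7 = 245 ≡ 1, so λ ≡ 47.
  x = λ² - 50 - 24 = 2209 - 74 ≡ 0; y = λ·(50 - 0) - 51 ≡ 42. → (0, 42)
5P: (0, 42) + (24, 49). λ = (49 - 42)/(24 - 0) ≡ 7/24 mod 61. 24⁻¹ ≡ 28 (mod 61) since 24·28 = 672 ≡ 1, so λ ≡ 13.
  x = λ² - 0 - 24 = 169 - 24 ≡ 23; y = λ·(0 - 23) - 42 ≡ 25. → (23, 25)
6P: (23, 25) + (24, 49). λ = (49 - 25)/(24 - 23) ≡ 24/1 mod 61. 1⁻¹ ≡ 1 (mod 61), so λ ≡ 24.
  x = λ² - 23 - 24 = 576 - 47 ≡ 41; y = λ·(23 - 41) - 25 ≡ 31. → (41, 31)
7P: (41, 31) + (24, 49). λ = (49 - 31)/(24 - 41) ≡ 18/44 mod 61. 44⁻¹ ≡ 43 (mod 61) since 44·43 = 1892 ≡ 1, so λ ≡ 42.
  x = λ² - 41 - 24 = 1764 - 65 ≡ 52; y = λ·(41 - 52) - 31 ≡ 56. → (52, 56)
8P: (52, 56) + (24, 49). λ = (49 - 56)/(24 - 52) ≡ 54/33 mod 61. 33⁻¹ ≡ 37 (mod 61), so λ ≡ 46.
  x = λ² - 52 - 24 = 2116 - 76 ≡ 27; y = λ·(52 - 27) - 56 ≡ 57. → (27, 57)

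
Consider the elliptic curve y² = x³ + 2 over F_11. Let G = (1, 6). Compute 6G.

(4, 0)

Repeated addition: build up to 6G.
2G: tangent at (1, 6): λ = (3·1² + 0)/(2·6) ≡ 3/1. 1⁻¹ ≡ 1 (mod 11), so λ ≡ 3·1 ≡ 3.
  x = λ² - 1 - 1 = 9 - 2 ≡ 7; y = λ·(1 - 7) - 6 ≡ 9. → (7, 9)
3G: (7, 9) + (1, 6). λ = (6 - 9)/(1 - 7) ≡ 8/5 mod 11. 5⁻¹ ≡ 9 (mod 11), so λ ≡ 6.
  x = λ² - 7 - 1 = 36 - 8 ≡ 6; y = λ·(7 - 6) - 9 ≡ 8. → (6, 8)
4G: (6, 8) + (1, 6). λ = (6 - 8)/(1 - 6) ≡ 9/6 mod 11. 6⁻¹ ≡ 2 (mod 11), so λ ≡ 7.
  x = λ² - 6 - 1 = 49 - 7 ≡ 9; y = λ·(6 - 9) - 8 ≡ 4. → (9, 4)
5G: (9, 4) + (1, 6). λ = (6 - 4)/(1 - 9) ≡ 2/3 mod 11. 3⁻¹ ≡ 4 (mod 11) since 3·4 = 12 ≡ 1, so λ ≡ 8.
  x = λ² - 9 - 1 = 64 - 10 ≡ 10; y = λ·(9 - 10) - 4 ≡ 10. → (10, 10)
6G: (10, 10) + (1, 6). λ = (6 - 10)/(1 - 10) ≡ 7/2 mod 11. 2⁻¹ ≡ 6 (mod 11), so λ ≡ 9.
  x = λ² - 10 - 1 = 81 - 11 ≡ 4; y = λ·(10 - 4) - 10 ≡ 0. → (4, 0)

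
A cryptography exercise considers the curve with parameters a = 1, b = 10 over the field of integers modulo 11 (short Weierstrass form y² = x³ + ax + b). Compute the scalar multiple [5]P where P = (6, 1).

(9, 0)

Repeated addition: build up to 5P.
2P: tangent at (6, 1): λ = (3·6² + 1)/(2·1) ≡ 10/2. 2⁻¹ ≡ 6 (mod 11), so λ ≡ 10·6 ≡ 5.
  x = λ² - 6 - 6 = 25 - 12 ≡ 2; y = λ·(6 - 2) - 1 ≡ 8. → (2, 8)
3P: (2, 8) + (6, 1). λ = (1 - 8)/(6 - 2) ≡ 4/4 mod 11. 4⁻¹ ≡ 3 (mod 11), so λ ≡ 1.
  x = λ² - 2 - 6 = 1 - 8 ≡ 4; y = λ·(2 - 4) - 8 ≡ 1. → (4, 1)
4P: (4, 1) + (6, 1). λ = (1 - 1)/(6 - 4) ≡ 0/2 mod 11. 2⁻¹ ≡ 6 (mod 11) since 2·6 = 12 ≡ 1, so λ ≡ 0.
  x = λ² - 4 - 6 = 0 - 10 ≡ 1; y = λ·(4 - 1) - 1 ≡ 10. → (1, 10)
5P: (1, 10) + (6, 1). λ = (1 - 10)/(6 - 1) ≡ 2/5 mod 11. 5⁻¹ ≡ 9 (mod 11) since 5·9 = 45 ≡ 1, so λ ≡ 7.
  x = λ² - 1 - 6 = 49 - 7 ≡ 9; y = λ·(1 - 9) - 10 ≡ 0. → (9, 0)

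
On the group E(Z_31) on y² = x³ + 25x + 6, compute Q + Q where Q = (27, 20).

tangent at (27, 20): λ = (3·27² + 25)/(2·20) ≡ 11/9. 9⁻¹ ≡ 7 (mod 31), so λ ≡ 11·7 ≡ 15.
  x = λ² - 27 - 27 = 225 - 54 ≡ 16; y = λ·(27 - 16) - 20 ≡ 21. → (16, 21)

(16, 21)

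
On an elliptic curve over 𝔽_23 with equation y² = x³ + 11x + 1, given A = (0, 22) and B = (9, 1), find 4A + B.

First 4A:
Double-and-add on 4 = (100)₂. Start with A = (0, 22) for the leading 1-bit.
double: tangent at (0, 22): λ = (3·0² + 11)/(2·22) ≡ 11/21. 21⁻¹ ≡ 11 (mod 23), so λ ≡ 11·11 ≡ 6.
  x = λ² - 0 - 0 = 36 - 0 ≡ 13; y = λ·(0 - 13) - 22 ≡ 15. → (13, 15)
double: tangent at (13, 15): λ = (3·13² + 11)/(2·15) ≡ 12/7. 7⁻¹ ≡ 10 (mod 23), so λ ≡ 12·10 ≡ 5.
  x = λ² - 13 - 13 = 25 - 26 ≡ 22; y = λ·(13 - 22) - 15 ≡ 9. → (22, 9)
4A = (22, 9).
Finally 4A + B:
(22, 9) + (9, 1). λ = (1 - 9)/(9 - 22) ≡ 15/10 mod 23. 10⁻¹ ≡ 7 (mod 23), so λ ≡ 13.
  x = λ² - 22 - 9 = 169 - 31 ≡ 0; y = λ·(22 - 0) - 9 ≡ 1. → (0, 1)

(0, 1)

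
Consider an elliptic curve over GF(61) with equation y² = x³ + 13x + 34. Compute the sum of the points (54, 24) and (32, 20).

(54, 24) + (32, 20). λ = (20 - 24)/(32 - 54) ≡ 57/39 mod 61. 39⁻¹ ≡ 36 (mod 61) since 39·36 = 1404 ≡ 1, so λ ≡ 39.
  x = λ² - 54 - 32 = 1521 - 86 ≡ 32; y = λ·(54 - 32) - 24 ≡ 41. → (32, 41)

(32, 41)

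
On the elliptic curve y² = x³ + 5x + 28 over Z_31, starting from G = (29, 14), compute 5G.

(26, 23)

Repeated addition: build up to 5G.
2G: tangent at (29, 14): λ = (3·29² + 5)/(2·14) ≡ 17/28. 28⁻¹ ≡ 10 (mod 31), so λ ≡ 17·10 ≡ 15.
  x = λ² - 29 - 29 = 225 - 58 ≡ 12; y = λ·(29 - 12) - 14 ≡ 24. → (12, 24)
3G: (12, 24) + (29, 14). λ = (14 - 24)/(29 - 12) ≡ 21/17 mod 31. 17⁻¹ ≡ 11 (mod 31), so λ ≡ 14.
  x = λ² - 12 - 29 = 196 - 41 ≡ 0; y = λ·(12 - 0) - 24 ≡ 20. → (0, 20)
4G: (0, 20) + (29, 14). λ = (14 - 20)/(29 - 0) ≡ 25/29 mod 31. 29⁻¹ ≡ 15 (mod 31), so λ ≡ 3.
  x = λ² - 0 - 29 = 9 - 29 ≡ 11; y = λ·(0 - 11) - 20 ≡ 9. → (11, 9)
5G: (11, 9) + (29, 14). λ = (14 - 9)/(29 - 11) ≡ 5/18 mod 31. 18⁻¹ ≡ 19 (mod 31), so λ ≡ 2.
  x = λ² - 11 - 29 = 4 - 40 ≡ 26; y = λ·(11 - 26) - 9 ≡ 23. → (26, 23)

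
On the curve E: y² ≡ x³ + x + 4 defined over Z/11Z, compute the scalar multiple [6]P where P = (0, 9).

(3, 1)

Repeated addition: build up to 6P.
2P: tangent at (0, 9): λ = (3·0² + 1)/(2·9) ≡ 1/7. 7⁻¹ ≡ 8 (mod 11) since 7·8 = 56 ≡ 1, so λ ≡ 1·8 ≡ 8.
  x = λ² - 0 - 0 = 64 - 0 ≡ 9; y = λ·(0 - 9) - 9 ≡ 7. → (9, 7)
3P: (9, 7) + (0, 9). λ = (9 - 7)/(0 - 9) ≡ 2/2 mod 11. 2⁻¹ ≡ 6 (mod 11), so λ ≡ 1.
  x = λ² - 9 - 0 = 1 - 9 ≡ 3; y = λ·(9 - 3) - 7 ≡ 10. → (3, 10)
4P: (3, 10) + (0, 9). λ = (9 - 10)/(0 - 3) ≡ 10/8 mod 11. 8⁻¹ ≡ 7 (mod 11) since 8·7 = 56 ≡ 1, so λ ≡ 4.
  x = λ² - 3 - 0 = 16 - 3 ≡ 2; y = λ·(3 - 2) - 10 ≡ 5. → (2, 5)
5P: (2, 5) + (0, 9). λ = (9 - 5)/(0 - 2) ≡ 4/9 mod 11. 9⁻¹ ≡ 5 (mod 11), so λ ≡ 9.
  x = λ² - 2 - 0 = 81 - 2 ≡ 2; y = λ·(2 - 2) - 5 ≡ 6. → (2, 6)
6P: (2, 6) + (0, 9). λ = (9 - 6)/(0 - 2) ≡ 3/9 mod 11. 9⁻¹ ≡ 5 (mod 11) since 9·5 = 45 ≡ 1, so λ ≡ 4.
  x = λ² - 2 - 0 = 16 - 2 ≡ 3; y = λ·(2 - 3) - 6 ≡ 1. → (3, 1)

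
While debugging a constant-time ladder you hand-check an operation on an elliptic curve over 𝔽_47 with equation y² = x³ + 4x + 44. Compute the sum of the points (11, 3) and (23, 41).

(40, 7)

(11, 3) + (23, 41). λ = (41 - 3)/(23 - 11) ≡ 38/12 mod 47. 12⁻¹ ≡ 4 (mod 47) since 12·4 = 48 ≡ 1, so λ ≡ 11.
  x = λ² - 11 - 23 = 121 - 34 ≡ 40; y = λ·(11 - 40) - 3 ≡ 7. → (40, 7)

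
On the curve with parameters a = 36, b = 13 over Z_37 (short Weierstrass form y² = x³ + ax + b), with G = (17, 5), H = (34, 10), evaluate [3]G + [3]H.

(30, 11)

First 3G:
Repeated addition: build up to 3G.
2G: tangent at (17, 5): λ = (3·17² + 36)/(2·5) ≡ 15/10. 10⁻¹ ≡ 26 (mod 37), so λ ≡ 15·26 ≡ 20.
  x = λ² - 17 - 17 = 400 - 34 ≡ 33; y = λ·(17 - 33) - 5 ≡ 8. → (33, 8)
3G: (33, 8) + (17, 5). λ = (5 - 8)/(17 - 33) ≡ 34/21 mod 37. 21⁻¹ ≡ 30 (mod 37) since 21·30 = 630 ≡ 1, so λ ≡ 21.
  x = λ² - 33 - 17 = 441 - 50 ≡ 21; y = λ·(33 - 21) - 8 ≡ 22. → (21, 22)
3G = (21, 22).
Next 3H:
Repeated addition: build up to 3H.
2H: tangent at (34, 10): λ = (3·34² + 36)/(2·10) ≡ 26/20. 20⁻¹ ≡ 13 (mod 37) since 20·13 = 260 ≡ 1, so λ ≡ 26·13 ≡ 5.
  x = λ² - 34 - 34 = 25 - 68 ≡ 31; y = λ·(34 - 31) - 10 ≡ 5. → (31, 5)
3H: (31, 5) + (34, 10). λ = (10 - 5)/(34 - 31) ≡ 5/3 mod 37. 3⁻¹ ≡ 25 (mod 37), so λ ≡ 14.
  x = λ² - 31 - 34 = 196 - 65 ≡ 20; y = λ·(31 - 20) - 5 ≡ 1. → (20, 1)
3H = (20, 1).
Finally 3G + 3H:
(21, 22) + (20, 1). λ = (1 - 22)/(20 - 21) ≡ 16/36 mod 37. 36⁻¹ ≡ 36 (mod 37) since 36·36 = 1296 ≡ 1, so λ ≡ 21.
  x = λ² - 21 - 20 = 441 - 41 ≡ 30; y = λ·(21 - 30) - 22 ≡ 11. → (30, 11)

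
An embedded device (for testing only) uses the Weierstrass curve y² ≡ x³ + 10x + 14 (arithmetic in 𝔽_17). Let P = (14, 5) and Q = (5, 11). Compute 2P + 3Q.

First 2P:
Repeated addition: build up to 2P.
2P: tangent at (14, 5): λ = (3·14² + 10)/(2·5) ≡ 3/10. 10⁻¹ ≡ 12 (mod 17), so λ ≡ 3·12 ≡ 2.
  x = λ² - 14 - 14 = 4 - 28 ≡ 10; y = λ·(14 - 10) - 5 ≡ 3. → (10, 3)
2P = (10, 3).
Next 3Q:
Repeated addition: build up to 3Q.
2Q: tangent at (5, 11): λ = (3·5² + 10)/(2·11) ≡ 0/5. 5⁻¹ ≡ 7 (mod 17), so λ ≡ 0·7 ≡ 0.
  x = λ² - 5 - 5 = 0 - 10 ≡ 7; y = λ·(5 - 7) - 11 ≡ 6. → (7, 6)
3Q: (7, 6) + (5, 11). λ = (11 - 6)/(5 - 7) ≡ 5/15 mod 17. 15⁻¹ ≡ 8 (mod 17), so λ ≡ 6.
  x = λ² - 7 - 5 = 36 - 12 ≡ 7; y = λ·(7 - 7) - 6 ≡ 11. → (7, 11)
3Q = (7, 11).
Finally 2P + 3Q:
(10, 3) + (7, 11). λ = (11 - 3)/(7 - 10) ≡ 8/14 mod 17. 14⁻¹ ≡ 11 (mod 17) since 14·11 = 154 ≡ 1, so λ ≡ 3.
  x = λ² - 10 - 7 = 9 - 17 ≡ 9; y = λ·(10 - 9) - 3 ≡ 0. → (9, 0)

(9, 0)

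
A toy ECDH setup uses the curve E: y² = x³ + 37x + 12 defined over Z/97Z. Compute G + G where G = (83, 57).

(25, 84)

tangent at (83, 57): λ = (3·83² + 37)/(2·57) ≡ 43/17. 17⁻¹ ≡ 40 (mod 97) since 17·40 = 680 ≡ 1, so λ ≡ 43·40 ≡ 71.
  x = λ² - 83 - 83 = 5041 - 166 ≡ 25; y = λ·(83 - 25) - 57 ≡ 84. → (25, 84)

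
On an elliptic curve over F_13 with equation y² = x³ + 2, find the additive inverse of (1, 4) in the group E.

(1, 9)

-(1, 4) = (1, -4 mod 13) = (1, 9).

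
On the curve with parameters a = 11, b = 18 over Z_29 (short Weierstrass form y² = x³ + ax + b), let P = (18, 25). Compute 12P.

Repeated addition: build up to 12P.
2P: tangent at (18, 25): λ = (3·18² + 11)/(2·25) ≡ 26/21. 21⁻¹ ≡ 18 (mod 29), so λ ≡ 26·18 ≡ 4.
  x = λ² - 18 - 18 = 16 - 36 ≡ 9; y = λ·(18 - 9) - 25 ≡ 11. → (9, 11)
3P: (9, 11) + (18, 25). λ = (25 - 11)/(18 - 9) ≡ 14/9 mod 29. 9⁻¹ ≡ 13 (mod 29) since 9·13 = 117 ≡ 1, so λ ≡ 8.
  x = λ² - 9 - 18 = 64 - 27 ≡ 8; y = λ·(9 - 8) - 11 ≡ 26. → (8, 26)
4P: (8, 26) + (18, 25). λ = (25 - 26)/(18 - 8) ≡ 28/10 mod 29. 10⁻¹ ≡ 3 (mod 29), so λ ≡ 26.
  x = λ² - 8 - 18 = 676 - 26 ≡ 12; y = λ·(8 - 12) - 26 ≡ 15. → (12, 15)
5P: (12, 15) + (18, 25). λ = (25 - 15)/(18 - 12) ≡ 10/6 mod 29. 6⁻¹ ≡ 5 (mod 29) since 6·5 = 30 ≡ 1, so λ ≡ 21.
  x = λ² - 12 - 18 = 441 - 30 ≡ 5; y = λ·(12 - 5) - 15 ≡ 16. → (5, 16)
6P: (5, 16) + (18, 25). λ = (25 - 16)/(18 - 5) ≡ 9/13 mod 29. 13⁻¹ ≡ 9 (mod 29), so λ ≡ 23.
  x = λ² - 5 - 18 = 529 - 23 ≡ 13; y = λ·(5 - 13) - 16 ≡ 3. → (13, 3)
7P: (13, 3) + (18, 25). λ = (25 - 3)/(18 - 13) ≡ 22/5 mod 29. 5⁻¹ ≡ 6 (mod 29) since 5·6 = 30 ≡ 1, so λ ≡ 16.
  x = λ² - 13 - 18 = 256 - 31 ≡ 22; y = λ·(13 - 22) - 3 ≡ 27. → (22, 27)
8P: (22, 27) + (18, 25). λ = (25 - 27)/(18 - 22) ≡ 27/25 mod 29. 25⁻¹ ≡ 7 (mod 29), so λ ≡ 15.
  x = λ² - 22 - 18 = 225 - 40 ≡ 11; y = λ·(22 - 11) - 27 ≡ 22. → (11, 22)
9P: (11, 22) + (18, 25). λ = (25 - 22)/(18 - 11) ≡ 3/7 mod 29. 7⁻¹ ≡ 25 (mod 29) since 7·25 = 175 ≡ 1, so λ ≡ 17.
  x = λ² - 11 - 18 = 289 - 29 ≡ 28; y = λ·(11 - 28) - 22 ≡ 8. → (28, 8)
10P: (28, 8) + (18, 25). λ = (25 - 8)/(18 - 28) ≡ 17/19 mod 29. 19⁻¹ ≡ 26 (mod 29) since 19·26 = 494 ≡ 1, so λ ≡ 7.
  x = λ² - 28 - 18 = 49 - 46 ≡ 3; y = λ·(28 - 3) - 8 ≡ 22. → (3, 22)
11P: (3, 22) + (18, 25). λ = (25 - 22)/(18 - 3) ≡ 3/15 mod 29. 15⁻¹ ≡ 2 (mod 29), so λ ≡ 6.
  x = λ² - 3 - 18 = 36 - 21 ≡ 15; y = λ·(3 - 15) - 22 ≡ 22. → (15, 22)
12P: (15, 22) + (18, 25). λ = (25 - 22)/(18 - 15) ≡ 3/3 mod 29. 3⁻¹ ≡ 10 (mod 29), so λ ≡ 1.
  x = λ² - 15 - 18 = 1 - 33 ≡ 26; y = λ·(15 - 26) - 22 ≡ 25. → (26, 25)

(26, 25)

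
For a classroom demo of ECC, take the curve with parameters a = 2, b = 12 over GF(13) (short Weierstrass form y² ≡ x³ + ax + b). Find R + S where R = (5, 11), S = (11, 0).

(5, 11) + (11, 0). λ = (0 - 11)/(11 - 5) ≡ 2/6 mod 13. 6⁻¹ ≡ 11 (mod 13) since 6·11 = 66 ≡ 1, so λ ≡ 9.
  x = λ² - 5 - 11 = 81 - 16 ≡ 0; y = λ·(5 - 0) - 11 ≡ 8. → (0, 8)

(0, 8)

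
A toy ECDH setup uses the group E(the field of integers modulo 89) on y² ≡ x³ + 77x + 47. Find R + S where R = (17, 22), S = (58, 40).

(17, 22) + (58, 40). λ = (40 - 22)/(58 - 17) ≡ 18/41 mod 89. 41⁻¹ ≡ 76 (mod 89) since 41·76 = 3116 ≡ 1, so λ ≡ 33.
  x = λ² - 17 - 58 = 1089 - 75 ≡ 35; y = λ·(17 - 35) - 22 ≡ 7. → (35, 7)

(35, 7)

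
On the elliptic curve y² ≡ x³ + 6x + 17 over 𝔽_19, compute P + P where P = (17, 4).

tangent at (17, 4): λ = (3·17² + 6)/(2·4) ≡ 18/8. 8⁻¹ ≡ 12 (mod 19) since 8·12 = 96 ≡ 1, so λ ≡ 18·12 ≡ 7.
  x = λ² - 17 - 17 = 49 - 34 ≡ 15; y = λ·(17 - 15) - 4 ≡ 10. → (15, 10)

(15, 10)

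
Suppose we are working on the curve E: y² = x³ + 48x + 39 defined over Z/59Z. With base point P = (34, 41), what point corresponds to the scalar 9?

Repeated addition: build up to 9P.
2P: tangent at (34, 41): λ = (3·34² + 48)/(2·41) ≡ 35/23. 23⁻¹ ≡ 18 (mod 59) since 23·18 = 414 ≡ 1, so λ ≡ 35·18 ≡ 40.
  x = λ² - 34 - 34 = 1600 - 68 ≡ 57; y = λ·(34 - 57) - 41 ≡ 42. → (57, 42)
3P: (57, 42) + (34, 41). λ = (41 - 42)/(34 - 57) ≡ 58/36 mod 59. 36⁻¹ ≡ 41 (mod 59), so λ ≡ 18.
  x = λ² - 57 - 34 = 324 - 91 ≡ 56; y = λ·(57 - 56) - 42 ≡ 35. → (56, 35)
4P: (56, 35) + (34, 41). λ = (41 - 35)/(34 - 56) ≡ 6/37 mod 59. 37⁻¹ ≡ 8 (mod 59), so λ ≡ 48.
  x = λ² - 56 - 34 = 2304 - 90 ≡ 31; y = λ·(56 - 31) - 35 ≡ 44. → (31, 44)
5P: (31, 44) + (34, 41). λ = (41 - 44)/(34 - 31) ≡ 56/3 mod 59. 3⁻¹ ≡ 20 (mod 59), so λ ≡ 58.
  x = λ² - 31 - 34 = 3364 - 65 ≡ 54; y = λ·(31 - 54) - 44 ≡ 38. → (54, 38)
6P: (54, 38) + (34, 41). λ = (41 - 38)/(34 - 54) ≡ 3/39 mod 59. 39⁻¹ ≡ 56 (mod 59) since 39·56 = 2184 ≡ 1, so λ ≡ 50.
  x = λ² - 54 - 34 = 2500 - 88 ≡ 52; y = λ·(54 - 52) - 38 ≡ 3. → (52, 3)
7P: (52, 3) + (34, 41). λ = (41 - 3)/(34 - 52) ≡ 38/41 mod 59. 41⁻¹ ≡ 36 (mod 59) since 41·36 = 1476 ≡ 1, so λ ≡ 11.
  x = λ² - 52 - 34 = 121 - 86 ≡ 35; y = λ·(52 - 35) - 3 ≡ 7. → (35, 7)
8P: (35, 7) + (34, 41). λ = (41 - 7)/(34 - 35) ≡ 34/58 mod 59. 58⁻¹ ≡ 58 (mod 59) since 58·58 = 3364 ≡ 1, so λ ≡ 25.
  x = λ² - 35 - 34 = 625 - 69 ≡ 25; y = λ·(35 - 25) - 7 ≡ 7. → (25, 7)
9P: (25, 7) + (34, 41). λ = (41 - 7)/(34 - 25) ≡ 34/9 mod 59. 9⁻¹ ≡ 46 (mod 59) since 9·46 = 414 ≡ 1, so λ ≡ 30.
  x = λ² - 25 - 34 = 900 - 59 ≡ 15; y = λ·(25 - 15) - 7 ≡ 57. → (15, 57)

(15, 57)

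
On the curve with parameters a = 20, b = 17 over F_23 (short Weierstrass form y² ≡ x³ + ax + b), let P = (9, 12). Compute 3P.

(4, 0)

Repeated addition: build up to 3P.
2P: tangent at (9, 12): λ = (3·9² + 20)/(2·12) ≡ 10/1. 1⁻¹ ≡ 1 (mod 23) since 1·1 = 1 ≡ 1, so λ ≡ 10·1 ≡ 10.
  x = λ² - 9 - 9 = 100 - 18 ≡ 13; y = λ·(9 - 13) - 12 ≡ 17. → (13, 17)
3P: (13, 17) + (9, 12). λ = (12 - 17)/(9 - 13) ≡ 18/19 mod 23. 19⁻¹ ≡ 17 (mod 23), so λ ≡ 7.
  x = λ² - 13 - 9 = 49 - 22 ≡ 4; y = λ·(13 - 4) - 17 ≡ 0. → (4, 0)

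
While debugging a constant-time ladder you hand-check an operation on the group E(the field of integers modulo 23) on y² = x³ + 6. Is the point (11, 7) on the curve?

yes

y² = 7² ≡ 3; x³ + 0x + 6 = 1337 ≡ 3 (mod 23). 3 = 3.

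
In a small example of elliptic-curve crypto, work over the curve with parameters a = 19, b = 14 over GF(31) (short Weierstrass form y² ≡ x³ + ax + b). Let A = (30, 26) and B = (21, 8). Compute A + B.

(30, 26) + (21, 8). λ = (8 - 26)/(21 - 30) ≡ 13/22 mod 31. 22⁻¹ ≡ 24 (mod 31), so λ ≡ 2.
  x = λ² - 30 - 21 = 4 - 51 ≡ 15; y = λ·(30 - 15) - 26 ≡ 4. → (15, 4)

(15, 4)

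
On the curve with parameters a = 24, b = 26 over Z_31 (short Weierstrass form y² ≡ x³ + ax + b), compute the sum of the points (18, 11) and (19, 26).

(18, 11) + (19, 26). λ = (26 - 11)/(19 - 18) ≡ 15/1 mod 31. 1⁻¹ ≡ 1 (mod 31) since 1·1 = 1 ≡ 1, so λ ≡ 15.
  x = λ² - 18 - 19 = 225 - 37 ≡ 2; y = λ·(18 - 2) - 11 ≡ 12. → (2, 12)

(2, 12)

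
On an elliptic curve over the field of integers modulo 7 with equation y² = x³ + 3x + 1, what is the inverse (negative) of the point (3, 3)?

-(3, 3) = (3, -3 mod 7) = (3, 4).

(3, 4)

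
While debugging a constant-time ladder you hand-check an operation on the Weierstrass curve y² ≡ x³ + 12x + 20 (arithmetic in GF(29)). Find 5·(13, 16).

Write G = (13, 16).
Repeated addition: build up to 5G.
2G: tangent at (13, 16): λ = (3·13² + 12)/(2·16) ≡ 26/3. 3⁻¹ ≡ 10 (mod 29), so λ ≡ 26·10 ≡ 28.
  x = λ² - 13 - 13 = 784 - 26 ≡ 4; y = λ·(13 - 4) - 16 ≡ 4. → (4, 4)
3G: (4, 4) + (13, 16). λ = (16 - 4)/(13 - 4) ≡ 12/9 mod 29. 9⁻¹ ≡ 13 (mod 29), so λ ≡ 11.
  x = λ² - 4 - 13 = 121 - 17 ≡ 17; y = λ·(4 - 17) - 4 ≡ 27. → (17, 27)
4G: (17, 27) + (13, 16). λ = (16 - 27)/(13 - 17) ≡ 18/25 mod 29. 25⁻¹ ≡ 7 (mod 29) since 25·7 = 175 ≡ 1, so λ ≡ 10.
  x = λ² - 17 - 13 = 100 - 30 ≡ 12; y = λ·(17 - 12) - 27 ≡ 23. → (12, 23)
5G: (12, 23) + (13, 16). λ = (16 - 23)/(13 - 12) ≡ 22/1 mod 29. 1⁻¹ ≡ 1 (mod 29), so λ ≡ 22.
  x = λ² - 12 - 13 = 484 - 25 ≡ 24; y = λ·(12 - 24) - 23 ≡ 3. → (24, 3)

(24, 3)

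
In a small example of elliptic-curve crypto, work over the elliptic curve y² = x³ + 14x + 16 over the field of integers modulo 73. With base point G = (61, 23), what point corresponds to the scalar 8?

(17, 35)

Repeated addition: build up to 8G.
2G: tangent at (61, 23): λ = (3·61² + 14)/(2·23) ≡ 8/46. 46⁻¹ ≡ 27 (mod 73), so λ ≡ 8·27 ≡ 70.
  x = λ² - 61 - 61 = 4900 - 122 ≡ 33; y = λ·(61 - 33) - 23 ≡ 39. → (33, 39)
3G: (33, 39) + (61, 23). λ = (23 - 39)/(61 - 33) ≡ 57/28 mod 73. 28⁻¹ ≡ 60 (mod 73) since 28·60 = 1680 ≡ 1, so λ ≡ 62.
  x = λ² - 33 - 61 = 3844 - 94 ≡ 27; y = λ·(33 - 27) - 39 ≡ 41. → (27, 41)
4G: (27, 41) + (61, 23). λ = (23 - 41)/(61 - 27) ≡ 55/34 mod 73. 34⁻¹ ≡ 58 (mod 73) since 34·58 = 1972 ≡ 1, so λ ≡ 51.
  x = λ² - 27 - 61 = 2601 - 88 ≡ 31; y = λ·(27 - 31) - 41 ≡ 47. → (31, 47)
5G: (31, 47) + (61, 23). λ = (23 - 47)/(61 - 31) ≡ 49/30 mod 73. 30⁻¹ ≡ 56 (mod 73), so λ ≡ 43.
  x = λ² - 31 - 61 = 1849 - 92 ≡ 5; y = λ·(31 - 5) - 47 ≡ 49. → (5, 49)
6G: (5, 49) + (61, 23). λ = (23 - 49)/(61 - 5) ≡ 47/56 mod 73. 56⁻¹ ≡ 30 (mod 73), so λ ≡ 23.
  x = λ² - 5 - 61 = 529 - 66 ≡ 25; y = λ·(5 - 25) - 49 ≡ 2. → (25, 2)
7G: (25, 2) + (61, 23). λ = (23 - 2)/(61 - 25) ≡ 21/36 mod 73. 36⁻¹ ≡ 71 (mod 73), so λ ≡ 31.
  x = λ² - 25 - 61 = 961 - 86 ≡ 72; y = λ·(25 - 72) - 2 ≡ 1. → (72, 1)
8G: (72, 1) + (61, 23). λ = (23 - 1)/(61 - 72) ≡ 22/62 mod 73. 62⁻¹ ≡ 53 (mod 73), so λ ≡ 71.
  x = λ² - 72 - 61 = 5041 - 133 ≡ 17; y = λ·(72 - 17) - 1 ≡ 35. → (17, 35)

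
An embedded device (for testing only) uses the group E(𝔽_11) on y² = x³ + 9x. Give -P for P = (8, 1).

(8, 10)

-(8, 1) = (8, -1 mod 11) = (8, 10).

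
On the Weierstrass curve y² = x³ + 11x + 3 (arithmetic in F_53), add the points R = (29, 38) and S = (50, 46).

(37, 17)

(29, 38) + (50, 46). λ = (46 - 38)/(50 - 29) ≡ 8/21 mod 53. 21⁻¹ ≡ 48 (mod 53), so λ ≡ 13.
  x = λ² - 29 - 50 = 169 - 79 ≡ 37; y = λ·(29 - 37) - 38 ≡ 17. → (37, 17)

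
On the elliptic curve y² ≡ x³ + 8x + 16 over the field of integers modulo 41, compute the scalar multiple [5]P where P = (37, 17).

Repeated addition: build up to 5P.
2P: tangent at (37, 17): λ = (3·37² + 8)/(2·17) ≡ 15/34. 34⁻¹ ≡ 35 (mod 41) since 34·35 = 1190 ≡ 1, so λ ≡ 15·35 ≡ 33.
  x = λ² - 37 - 37 = 1089 - 74 ≡ 31; y = λ·(37 - 31) - 17 ≡ 17. → (31, 17)
3P: (31, 17) + (37, 17). λ = (17 - 17)/(37 - 31) ≡ 0/6 mod 41. 6⁻¹ ≡ 7 (mod 41), so λ ≡ 0.
  x = λ² - 31 - 37 = 0 - 68 ≡ 14; y = λ·(31 - 14) - 17 ≡ 24. → (14, 24)
4P: (14, 24) + (37, 17). λ = (17 - 24)/(37 - 14) ≡ 34/23 mod 41. 23⁻¹ ≡ 25 (mod 41) since 23·25 = 575 ≡ 1, so λ ≡ 30.
  x = λ² - 14 - 37 = 900 - 51 ≡ 29; y = λ·(14 - 29) - 24 ≡ 18. → (29, 18)
5P: (29, 18) + (37, 17). λ = (17 - 18)/(37 - 29) ≡ 40/8 mod 41. 8⁻¹ ≡ 36 (mod 41) since 8·36 = 288 ≡ 1, so λ ≡ 5.
  x = λ² - 29 - 37 = 25 - 66 ≡ 0; y = λ·(29 - 0) - 18 ≡ 4. → (0, 4)

(0, 4)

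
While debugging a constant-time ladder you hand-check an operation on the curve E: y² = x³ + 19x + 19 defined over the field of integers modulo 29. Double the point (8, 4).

tangent at (8, 4): λ = (3·8² + 19)/(2·4) ≡ 8/8. 8⁻¹ ≡ 11 (mod 29) since 8·11 = 88 ≡ 1, so λ ≡ 8·11 ≡ 1.
  x = λ² - 8 - 8 = 1 - 16 ≡ 14; y = λ·(8 - 14) - 4 ≡ 19. → (14, 19)

(14, 19)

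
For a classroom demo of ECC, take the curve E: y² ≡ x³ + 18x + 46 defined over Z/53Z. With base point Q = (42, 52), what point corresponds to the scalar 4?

Repeated addition: build up to 4Q.
2Q: tangent at (42, 52): λ = (3·42² + 18)/(2·52) ≡ 10/51. 51⁻¹ ≡ 26 (mod 53), so λ ≡ 10·26 ≡ 48.
  x = λ² - 42 - 42 = 2304 - 84 ≡ 47; y = λ·(42 - 47) - 52 ≡ 26. → (47, 26)
3Q: (47, 26) + (42, 52). λ = (52 - 26)/(42 - 47) ≡ 26/48 mod 53. 48⁻¹ ≡ 21 (mod 53) since 48·21 = 1008 ≡ 1, so λ ≡ 16.
  x = λ² - 47 - 42 = 256 - 89 ≡ 8; y = λ·(47 - 8) - 26 ≡ 15. → (8, 15)
4Q: (8, 15) + (42, 52). λ = (52 - 15)/(42 - 8) ≡ 37/34 mod 53. 34⁻¹ ≡ 39 (mod 53) since 34·39 = 1326 ≡ 1, so λ ≡ 12.
  x = λ² - 8 - 42 = 144 - 50 ≡ 41; y = λ·(8 - 41) - 15 ≡ 13. → (41, 13)

(41, 13)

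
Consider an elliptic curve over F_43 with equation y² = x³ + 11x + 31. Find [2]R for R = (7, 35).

tangent at (7, 35): λ = (3·7² + 11)/(2·35) ≡ 29/27. 27⁻¹ ≡ 8 (mod 43) since 27·8 = 216 ≡ 1, so λ ≡ 29·8 ≡ 17.
  x = λ² - 7 - 7 = 289 - 14 ≡ 17; y = λ·(7 - 17) - 35 ≡ 10. → (17, 10)

(17, 10)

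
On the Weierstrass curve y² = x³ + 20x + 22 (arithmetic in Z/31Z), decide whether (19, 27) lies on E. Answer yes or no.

y² = 27² ≡ 16; x³ + 20x + 22 = 7261 ≡ 7 (mod 31). 16 ≠ 7.

no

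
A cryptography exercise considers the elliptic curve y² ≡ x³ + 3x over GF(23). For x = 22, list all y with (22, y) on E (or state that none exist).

x³ + 3x + 0 = 10714 ≡ 19 (mod 23).
19 is a non-residue mod 23; no y exists.

none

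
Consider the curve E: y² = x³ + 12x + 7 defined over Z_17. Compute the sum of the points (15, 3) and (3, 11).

(15, 3) + (3, 11). λ = (11 - 3)/(3 - 15) ≡ 8/5 mod 17. 5⁻¹ ≡ 7 (mod 17), so λ ≡ 5.
  x = λ² - 15 - 3 = 25 - 18 ≡ 7; y = λ·(15 - 7) - 3 ≡ 3. → (7, 3)

(7, 3)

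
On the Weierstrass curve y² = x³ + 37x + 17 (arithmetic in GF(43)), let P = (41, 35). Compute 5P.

Repeated addition: build up to 5P.
2P: tangent at (41, 35): λ = (3·41² + 37)/(2·35) ≡ 6/27. 27⁻¹ ≡ 8 (mod 43), so λ ≡ 6·8 ≡ 5.
  x = λ² - 41 - 41 = 25 - 82 ≡ 29; y = λ·(41 - 29) - 35 ≡ 25. → (29, 25)
3P: (29, 25) + (41, 35). λ = (35 - 25)/(41 - 29) ≡ 10/12 mod 43. 12⁻¹ ≡ 18 (mod 43), so λ ≡ 8.
  x = λ² - 29 - 41 = 64 - 70 ≡ 37; y = λ·(29 - 37) - 25 ≡ 40. → (37, 40)
4P: (37, 40) + (41, 35). λ = (35 - 40)/(41 - 37) ≡ 38/4 mod 43. 4⁻¹ ≡ 11 (mod 43) since 4·11 = 44 ≡ 1, so λ ≡ 31.
  x = λ² - 37 - 41 = 961 - 78 ≡ 23; y = λ·(37 - 23) - 40 ≡ 7. → (23, 7)
5P: (23, 7) + (41, 35). λ = (35 - 7)/(41 - 23) ≡ 28/18 mod 43. 18⁻¹ ≡ 12 (mod 43) since 18·12 = 216 ≡ 1, so λ ≡ 35.
  x = λ² - 23 - 41 = 1225 - 64 ≡ 0; y = λ·(23 - 0) - 7 ≡ 24. → (0, 24)

(0, 24)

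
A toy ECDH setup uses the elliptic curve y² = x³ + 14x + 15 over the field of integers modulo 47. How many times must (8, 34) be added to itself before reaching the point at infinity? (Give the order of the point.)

2P: tangent at (8, 34): λ = (3·8² + 14)/(2·34) ≡ 18/21. 21⁻¹ ≡ 9 (mod 47), so λ ≡ 18·9 ≡ 21.
  x = λ² - 8 - 8 = 441 - 16 ≡ 2; y = λ·(8 - 2) - 34 ≡ 45. → (2, 45)
3P: (2, 45) + (8, 34). λ = (34 - 45)/(8 - 2) ≡ 36/6 mod 47. 6⁻¹ ≡ 8 (mod 47), so λ ≡ 6.
  x = λ² - 2 - 8 = 36 - 10 ≡ 26; y = λ·(2 - 26) - 45 ≡ 46. → (26, 46)
4P: (26, 46) + (8, 34). λ = (34 - 46)/(8 - 26) ≡ 35/29 mod 47. 29⁻¹ ≡ 13 (mod 47), so λ ≡ 32.
  x = λ² - 26 - 8 = 1024 - 34 ≡ 3; y = λ·(26 - 3) - 46 ≡ 32. → (3, 32)
5P: (3, 32) + (8, 34). λ = (34 - 32)/(8 - 3) ≡ 2/5 mod 47. 5⁻¹ ≡ 19 (mod 47), so λ ≡ 38.
  x = λ² - 3 - 8 = 1444 - 11 ≡ 23; y = λ·(3 - 23) - 32 ≡ 7. → (23, 7)
6P: (23, 7) + (8, 34). λ = (34 - 7)/(8 - 23) ≡ 27/32 mod 47. 32⁻¹ ≡ 25 (mod 47), so λ ≡ 17.
  x = λ² - 23 - 8 = 289 - 31 ≡ 23; y = λ·(23 - 23) - 7 ≡ 40. → (23, 40)
7P: (23, 40) + (8, 34). λ = (34 - 40)/(8 - 23) ≡ 41/32 mod 47. 32⁻¹ ≡ 25 (mod 47) since 32·25 = 800 ≡ 1, so λ ≡ 38.
  x = λ² - 23 - 8 = 1444 - 31 ≡ 3; y = λ·(23 - 3) - 40 ≡ 15. → (3, 15)
8P: (3, 15) + (8, 34). λ = (34 - 15)/(8 - 3) ≡ 19/5 mod 47. 5⁻¹ ≡ 19 (mod 47) since 5·19 = 95 ≡ 1, so λ ≡ 32.
  x = λ² - 3 - 8 = 1024 - 11 ≡ 26; y = λ·(3 - 26) - 15 ≡ 1. → (26, 1)
9P: (26, 1) + (8, 34). λ = (34 - 1)/(8 - 26) ≡ 33/29 mod 47. 29⁻¹ ≡ 13 (mod 47), so λ ≡ 6.
  x = λ² - 26 - 8 = 36 - 34 ≡ 2; y = λ·(26 - 2) - 1 ≡ 2. → (2, 2)
10P: (2, 2) + (8, 34). λ = (34 - 2)/(8 - 2) ≡ 32/6 mod 47. 6⁻¹ ≡ 8 (mod 47), so λ ≡ 21.
  x = λ² - 2 - 8 = 441 - 10 ≡ 8; y = λ·(2 - 8) - 2 ≡ 13. → (8, 13)
11P: (8, 13) + (8, 34): same x and y₁ ≡ -y₂, so the sum is the point at infinity.
11P = the point at infinity, so the order is 11.

11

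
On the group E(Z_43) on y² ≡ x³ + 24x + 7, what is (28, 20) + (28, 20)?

(10, 0)

tangent at (28, 20): λ = (3·28² + 24)/(2·20) ≡ 11/40. 40⁻¹ ≡ 14 (mod 43) since 40·14 = 560 ≡ 1, so λ ≡ 11·14 ≡ 25.
  x = λ² - 28 - 28 = 625 - 56 ≡ 10; y = λ·(28 - 10) - 20 ≡ 0. → (10, 0)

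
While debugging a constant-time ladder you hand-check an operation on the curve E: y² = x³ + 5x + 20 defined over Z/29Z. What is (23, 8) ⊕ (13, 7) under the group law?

(2, 26)

(23, 8) + (13, 7). λ = (7 - 8)/(13 - 23) ≡ 28/19 mod 29. 19⁻¹ ≡ 26 (mod 29), so λ ≡ 3.
  x = λ² - 23 - 13 = 9 - 36 ≡ 2; y = λ·(23 - 2) - 8 ≡ 26. → (2, 26)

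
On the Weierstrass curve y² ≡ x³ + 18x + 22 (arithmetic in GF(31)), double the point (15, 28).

tangent at (15, 28): λ = (3·15² + 18)/(2·28) ≡ 11/25. 25⁻¹ ≡ 5 (mod 31), so λ ≡ 11·5 ≡ 24.
  x = λ² - 15 - 15 = 576 - 30 ≡ 19; y = λ·(15 - 19) - 28 ≡ 0. → (19, 0)

(19, 0)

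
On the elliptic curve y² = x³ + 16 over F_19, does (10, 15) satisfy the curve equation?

no

y² = 15² ≡ 16; x³ + 0x + 16 = 1016 ≡ 9 (mod 19). 16 ≠ 9.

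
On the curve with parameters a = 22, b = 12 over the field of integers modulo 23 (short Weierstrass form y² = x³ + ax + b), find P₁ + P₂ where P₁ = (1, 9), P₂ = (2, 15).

(10, 6)

(1, 9) + (2, 15). λ = (15 - 9)/(2 - 1) ≡ 6/1 mod 23. 1⁻¹ ≡ 1 (mod 23), so λ ≡ 6.
  x = λ² - 1 - 2 = 36 - 3 ≡ 10; y = λ·(1 - 10) - 9 ≡ 6. → (10, 6)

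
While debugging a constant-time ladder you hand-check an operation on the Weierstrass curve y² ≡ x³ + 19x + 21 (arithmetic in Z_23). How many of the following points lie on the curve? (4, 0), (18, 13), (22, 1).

3

(4, 0): 0² ≡ 0, rhs ≡ 0 → on.
(18, 13): 13² ≡ 8, rhs ≡ 8 → on.
(22, 1): 1² ≡ 1, rhs ≡ 1 → on.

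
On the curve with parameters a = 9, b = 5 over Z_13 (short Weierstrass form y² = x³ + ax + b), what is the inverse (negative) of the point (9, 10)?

-(9, 10) = (9, -10 mod 13) = (9, 3).

(9, 3)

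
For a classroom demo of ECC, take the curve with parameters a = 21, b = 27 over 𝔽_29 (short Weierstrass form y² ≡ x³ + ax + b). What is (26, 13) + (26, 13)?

tangent at (26, 13): λ = (3·26² + 21)/(2·13) ≡ 19/26. 26⁻¹ ≡ 19 (mod 29) since 26·19 = 494 ≡ 1, so λ ≡ 19·19 ≡ 13.
  x = λ² - 26 - 26 = 169 - 52 ≡ 1; y = λ·(26 - 1) - 13 ≡ 22. → (1, 22)

(1, 22)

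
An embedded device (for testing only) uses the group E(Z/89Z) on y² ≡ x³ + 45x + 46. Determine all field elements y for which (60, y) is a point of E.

x³ + 45x + 46 = 218746 ≡ 73 (mod 89).
Square roots of 73 mod 89: 42 and 47 (since 42² = 1764 ≡ 73).

42, 47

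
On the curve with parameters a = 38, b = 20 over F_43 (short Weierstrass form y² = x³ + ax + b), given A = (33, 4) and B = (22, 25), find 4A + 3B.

O

First 4A:
Repeated addition: build up to 4A.
2A: tangent at (33, 4): λ = (3·33² + 38)/(2·4) ≡ 37/8. 8⁻¹ ≡ 27 (mod 43), so λ ≡ 37·27 ≡ 10.
  x = λ² - 33 - 33 = 100 - 66 ≡ 34; y = λ·(33 - 34) - 4 ≡ 29. → (34, 29)
3A: (34, 29) + (33, 4). λ = (4 - 29)/(33 - 34) ≡ 18/42 mod 43. 42⁻¹ ≡ 42 (mod 43), so λ ≡ 25.
  x = λ² - 34 - 33 = 625 - 67 ≡ 42; y = λ·(34 - 42) - 29 ≡ 29. → (42, 29)
4A: (42, 29) + (33, 4). λ = (4 - 29)/(33 - 42) ≡ 18/34 mod 43. 34⁻¹ ≡ 19 (mod 43) since 34·19 = 646 ≡ 1, so λ ≡ 41.
  x = λ² - 42 - 33 = 1681 - 75 ≡ 15; y = λ·(42 - 15) - 29 ≡ 3. → (15, 3)
4A = (15, 3).
Next 3B:
Repeated addition: build up to 3B.
2B: tangent at (22, 25): λ = (3·22² + 38)/(2·25) ≡ 28/7. 7⁻¹ ≡ 37 (mod 43), so λ ≡ 28·37 ≡ 4.
  x = λ² - 22 - 22 = 16 - 44 ≡ 15; y = λ·(22 - 15) - 25 ≡ 3. → (15, 3)
3B: (15, 3) + (22, 25). λ = (25 - 3)/(22 - 15) ≡ 22/7 mod 43. 7⁻¹ ≡ 37 (mod 43), so λ ≡ 40.
  x = λ² - 15 - 22 = 1600 - 37 ≡ 15; y = λ·(15 - 15) - 3 ≡ 40. → (15, 40)
3B = (15, 40).
Finally 4A + 3B:
(15, 3) + (15, 40): same x and y₁ ≡ -y₂, so the sum is O.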